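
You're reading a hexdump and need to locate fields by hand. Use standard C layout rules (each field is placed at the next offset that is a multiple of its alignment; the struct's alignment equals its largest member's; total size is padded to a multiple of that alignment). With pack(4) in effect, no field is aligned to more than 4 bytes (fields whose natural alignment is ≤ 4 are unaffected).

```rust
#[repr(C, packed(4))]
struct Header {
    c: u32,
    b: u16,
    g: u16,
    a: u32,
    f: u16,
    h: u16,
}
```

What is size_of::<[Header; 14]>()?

@0: c [4B, align 4] → 4
@4: b [2B, align 2] → 6
@6: g [2B, align 2] → 8
@8: a [4B, align 4] → 12
@12: f [2B, align 2] → 14
@14: h [2B, align 2] → 16
size 16, align 4
array of 14: 14 × 16 = 224

224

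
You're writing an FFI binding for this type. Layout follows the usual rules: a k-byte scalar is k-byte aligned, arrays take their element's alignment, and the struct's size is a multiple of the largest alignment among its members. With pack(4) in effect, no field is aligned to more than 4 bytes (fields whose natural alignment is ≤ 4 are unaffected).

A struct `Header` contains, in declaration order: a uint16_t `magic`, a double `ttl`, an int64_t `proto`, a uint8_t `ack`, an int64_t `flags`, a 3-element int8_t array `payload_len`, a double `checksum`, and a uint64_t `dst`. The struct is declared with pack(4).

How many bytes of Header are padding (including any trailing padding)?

6

magic at 0 (size 2, align 2) → ends 2
pad 2 to align 4 for ttl
ttl at 4 (size 8, align 4) → ends 12
proto at 12 (size 8, align 4) → ends 20
ack at 20 (size 1, align 1) → ends 21
pad 3 to align 4 for flags
flags at 24 (size 8, align 4) → ends 32
payload_len at 32 (size 3, align 1) → ends 35
pad 1 to align 4 for checksum
checksum at 36 (size 8, align 4) → ends 44
dst at 44 (size 8, align 4) → ends 52
total 52 bytes, alignment 4
data bytes 46, size 52 → padding 6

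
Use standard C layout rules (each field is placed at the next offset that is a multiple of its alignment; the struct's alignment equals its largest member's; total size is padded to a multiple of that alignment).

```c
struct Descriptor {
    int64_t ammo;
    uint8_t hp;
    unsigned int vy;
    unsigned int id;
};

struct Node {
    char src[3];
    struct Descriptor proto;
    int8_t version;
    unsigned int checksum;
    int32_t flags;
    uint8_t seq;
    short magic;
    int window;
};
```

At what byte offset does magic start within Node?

46

Descriptor: ammo at 0 (size 8, align 8) → ends 8; hp at 8 (size 1, align 1) → ends 9; pad 3 to align 4 for vy; vy at 12 (size 4, align 4) → ends 16; id at 16 (size 4, align 4) → ends 20; tail pad 4 to reach multiple of 8; total 24 bytes, alignment 8
src at 0 (size 3, align 1) → ends 3
pad 5 to align 8 for proto
proto at 8 (size 24, align 8) → ends 32
version at 32 (size 1, align 1) → ends 33
pad 3 to align 4 for checksum
checksum at 36 (size 4, align 4) → ends 40
flags at 40 (size 4, align 4) → ends 44
seq at 44 (size 1, align 1) → ends 45
pad 1 to align 2 for magic
magic at 46 (size 2, align 2) → ends 48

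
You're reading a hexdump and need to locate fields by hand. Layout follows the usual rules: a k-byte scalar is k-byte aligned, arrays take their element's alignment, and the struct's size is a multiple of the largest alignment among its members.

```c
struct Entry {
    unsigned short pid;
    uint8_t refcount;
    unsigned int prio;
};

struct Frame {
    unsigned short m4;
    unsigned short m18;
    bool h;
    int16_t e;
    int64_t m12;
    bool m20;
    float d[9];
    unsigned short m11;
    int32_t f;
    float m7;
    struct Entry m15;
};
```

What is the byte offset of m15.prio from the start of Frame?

72

Entry: 0..2  pid  (2B, 2-aligned); 2..3  refcount  (1B, 1-aligned); 3..4  -- padding (1B); 4..8  prio  (4B, 4-aligned); sizeof = 8, alignof = 4
0..2  m4  (2B, 2-aligned)
2..4  m18  (2B, 2-aligned)
4..5  h  (1B, 1-aligned)
5..6  -- padding (1B)
6..8  e  (2B, 2-aligned)
8..16  m12  (8B, 8-aligned)
16..17  m20  (1B, 1-aligned)
17..20  -- padding (3B)
20..56  d  (36B, 4-aligned)
56..58  m11  (2B, 2-aligned)
58..60  -- padding (2B)
60..64  f  (4B, 4-aligned)
64..68  m7  (4B, 4-aligned)
68..76  m15  (8B, 4-aligned)
within Entry: prio at 4
68 + 4 = 72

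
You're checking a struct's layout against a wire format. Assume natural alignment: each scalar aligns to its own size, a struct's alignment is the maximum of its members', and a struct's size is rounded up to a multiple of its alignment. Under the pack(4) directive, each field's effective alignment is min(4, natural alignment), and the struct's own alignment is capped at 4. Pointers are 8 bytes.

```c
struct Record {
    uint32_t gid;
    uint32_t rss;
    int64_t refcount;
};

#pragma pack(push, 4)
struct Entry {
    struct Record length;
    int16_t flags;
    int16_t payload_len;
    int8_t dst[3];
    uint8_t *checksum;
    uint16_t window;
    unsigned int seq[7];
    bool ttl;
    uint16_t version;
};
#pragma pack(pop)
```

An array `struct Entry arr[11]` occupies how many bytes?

748

Record: 0..4  gid  (4B, 4-aligned); 4..8  rss  (4B, 4-aligned); 8..16  refcount  (8B, 8-aligned); sizeof = 16, alignof = 8
0..16  length  (16B, 4-aligned)
16..18  flags  (2B, 2-aligned)
18..20  payload_len  (2B, 2-aligned)
20..23  dst  (3B, 1-aligned)
23..24  -- padding (1B)
24..32  checksum  (8B, 4-aligned)
32..34  window  (2B, 2-aligned)
34..36  -- padding (2B)
36..64  seq  (28B, 4-aligned)
64..65  ttl  (1B, 1-aligned)
65..66  -- padding (1B)
66..68  version  (2B, 2-aligned)
sizeof = 68, alignof = 4
array of 11: 11 × 68 = 748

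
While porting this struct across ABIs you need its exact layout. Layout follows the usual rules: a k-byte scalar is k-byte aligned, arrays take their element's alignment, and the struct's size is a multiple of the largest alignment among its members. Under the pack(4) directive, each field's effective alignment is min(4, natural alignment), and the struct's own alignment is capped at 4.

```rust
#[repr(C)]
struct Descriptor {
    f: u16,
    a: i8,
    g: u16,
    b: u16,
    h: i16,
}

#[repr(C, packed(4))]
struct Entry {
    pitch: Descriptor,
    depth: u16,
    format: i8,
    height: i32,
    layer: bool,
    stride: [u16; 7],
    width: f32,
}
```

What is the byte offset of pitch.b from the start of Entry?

6

Descriptor: f at 0 (size 2, align 2) → ends 2; a at 2 (size 1, align 1) → ends 3; pad 1 to align 2 for g; g at 4 (size 2, align 2) → ends 6; b at 6 (size 2, align 2) → ends 8; h at 8 (size 2, align 2) → ends 10; total 10 bytes, alignment 2
pitch at 0 (size 10, align 2) → ends 10
within Descriptor: b at 6
0 + 6 = 6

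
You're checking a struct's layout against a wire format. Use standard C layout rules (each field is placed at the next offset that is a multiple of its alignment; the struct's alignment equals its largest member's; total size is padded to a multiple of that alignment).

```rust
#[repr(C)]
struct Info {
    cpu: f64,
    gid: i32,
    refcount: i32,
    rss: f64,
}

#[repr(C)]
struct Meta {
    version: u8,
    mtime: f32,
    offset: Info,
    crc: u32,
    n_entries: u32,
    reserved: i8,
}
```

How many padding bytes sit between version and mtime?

3

Info: cpu at 0 (size 8, align 8) → ends 8; gid at 8 (size 4, align 4) → ends 12; refcount at 12 (size 4, align 4) → ends 16; rss at 16 (size 8, align 8) → ends 24; total 24 bytes, alignment 8
version at 0 (size 1, align 1) → ends 1
pad 3 to align 4 for mtime
mtime at 4 (size 4, align 4) → ends 8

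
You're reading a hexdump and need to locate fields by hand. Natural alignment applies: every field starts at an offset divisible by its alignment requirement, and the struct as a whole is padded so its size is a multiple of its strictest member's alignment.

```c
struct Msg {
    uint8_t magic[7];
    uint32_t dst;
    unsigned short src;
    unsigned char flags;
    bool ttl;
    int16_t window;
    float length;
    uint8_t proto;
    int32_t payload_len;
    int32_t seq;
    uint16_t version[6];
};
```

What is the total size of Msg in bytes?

48 bytes

magic at 0 (size 7, align 1) → ends 7
pad 1 to align 4 for dst
dst at 8 (size 4, align 4) → ends 12
src at 12 (size 2, align 2) → ends 14
flags at 14 (size 1, align 1) → ends 15
ttl at 15 (size 1, align 1) → ends 16
window at 16 (size 2, align 2) → ends 18
pad 2 to align 4 for length
length at 20 (size 4, align 4) → ends 24
proto at 24 (size 1, align 1) → ends 25
pad 3 to align 4 for payload_len
payload_len at 28 (size 4, align 4) → ends 32
seq at 32 (size 4, align 4) → ends 36
version at 36 (size 12, align 2) → ends 48
total 48 bytes, alignment 4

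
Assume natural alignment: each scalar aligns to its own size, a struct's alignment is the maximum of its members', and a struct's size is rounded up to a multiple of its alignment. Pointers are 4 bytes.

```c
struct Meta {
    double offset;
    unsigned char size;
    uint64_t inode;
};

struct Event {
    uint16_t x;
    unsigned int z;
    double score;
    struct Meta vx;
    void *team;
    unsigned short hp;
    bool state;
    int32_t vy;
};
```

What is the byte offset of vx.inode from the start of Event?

Meta: offset at 0 (size 8, align 8) → ends 8; size at 8 (size 1, align 1) → ends 9; pad 7 to align 8 for inode; inode at 16 (size 8, align 8) → ends 24; total 24 bytes, alignment 8
x at 0 (size 2, align 2) → ends 2
pad 2 to align 4 for z
z at 4 (size 4, align 4) → ends 8
score at 8 (size 8, align 8) → ends 16
vx at 16 (size 24, align 8) → ends 40
within Meta: inode at 16
16 + 16 = 32

32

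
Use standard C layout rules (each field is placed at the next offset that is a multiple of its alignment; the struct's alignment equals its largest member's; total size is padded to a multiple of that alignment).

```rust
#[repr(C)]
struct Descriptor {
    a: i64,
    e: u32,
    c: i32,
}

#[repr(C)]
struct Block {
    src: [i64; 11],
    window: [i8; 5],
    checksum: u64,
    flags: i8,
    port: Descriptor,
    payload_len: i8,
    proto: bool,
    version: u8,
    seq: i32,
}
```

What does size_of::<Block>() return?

136 bytes

Descriptor: a at 0 (size 8, align 8) → ends 8; e at 8 (size 4, align 4) → ends 12; c at 12 (size 4, align 4) → ends 16; total 16 bytes, alignment 8
src at 0 (size 88, align 8) → ends 88
window at 88 (size 5, align 1) → ends 93
pad 3 to align 8 for checksum
checksum at 96 (size 8, align 8) → ends 104
flags at 104 (size 1, align 1) → ends 105
pad 7 to align 8 for port
port at 112 (size 16, align 8) → ends 128
payload_len at 128 (size 1, align 1) → ends 129
proto at 129 (size 1, align 1) → ends 130
version at 130 (size 1, align 1) → ends 131
pad 1 to align 4 for seq
seq at 132 (size 4, align 4) → ends 136
total 136 bytes, alignment 8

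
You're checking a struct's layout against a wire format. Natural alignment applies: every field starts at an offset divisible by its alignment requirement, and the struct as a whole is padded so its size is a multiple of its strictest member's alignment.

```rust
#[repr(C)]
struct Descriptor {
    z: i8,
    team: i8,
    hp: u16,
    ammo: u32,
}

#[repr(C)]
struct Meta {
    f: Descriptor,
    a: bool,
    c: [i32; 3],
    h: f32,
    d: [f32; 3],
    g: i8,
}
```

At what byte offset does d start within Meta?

28

Descriptor: @0: z [1B, align 1] → 1; @1: team [1B, align 1] → 2; @2: hp [2B, align 2] → 4; @4: ammo [4B, align 4] → 8; size 8, align 4
@0: f [8B, align 4] → 8
@8: a [1B, align 1] → 9
+3 pad (align 4)
@12: c [12B, align 4] → 24
@24: h [4B, align 4] → 28
@28: d [12B, align 4] → 40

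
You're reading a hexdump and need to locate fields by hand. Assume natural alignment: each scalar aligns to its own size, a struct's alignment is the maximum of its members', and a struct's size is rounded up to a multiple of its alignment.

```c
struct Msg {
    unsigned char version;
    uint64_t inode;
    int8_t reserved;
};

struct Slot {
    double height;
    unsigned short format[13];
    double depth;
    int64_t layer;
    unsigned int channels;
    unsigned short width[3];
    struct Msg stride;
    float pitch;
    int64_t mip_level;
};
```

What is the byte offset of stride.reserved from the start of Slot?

Msg: version at 0 (size 1, align 1) → ends 1; pad 7 to align 8 for inode; inode at 8 (size 8, align 8) → ends 16; reserved at 16 (size 1, align 1) → ends 17; tail pad 7 to reach multiple of 8; total 24 bytes, alignment 8
height at 0 (size 8, align 8) → ends 8
format at 8 (size 26, align 2) → ends 34
pad 6 to align 8 for depth
depth at 40 (size 8, align 8) → ends 48
layer at 48 (size 8, align 8) → ends 56
channels at 56 (size 4, align 4) → ends 60
width at 60 (size 6, align 2) → ends 66
pad 6 to align 8 for stride
stride at 72 (size 24, align 8) → ends 96
within Msg: reserved at 16
72 + 16 = 88

88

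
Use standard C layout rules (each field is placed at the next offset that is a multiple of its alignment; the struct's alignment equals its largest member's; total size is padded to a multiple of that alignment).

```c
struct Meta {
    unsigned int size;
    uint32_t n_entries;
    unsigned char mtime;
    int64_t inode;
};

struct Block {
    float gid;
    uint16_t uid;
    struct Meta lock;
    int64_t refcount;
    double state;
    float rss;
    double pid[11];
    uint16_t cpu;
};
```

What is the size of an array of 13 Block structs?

1976

Meta: 0..4  size  (4B, 4-aligned); 4..8  n_entries  (4B, 4-aligned); 8..9  mtime  (1B, 1-aligned); 9..16  -- padding (7B); 16..24  inode  (8B, 8-aligned); sizeof = 24, alignof = 8
0..4  gid  (4B, 4-aligned)
4..6  uid  (2B, 2-aligned)
6..8  -- padding (2B)
8..32  lock  (24B, 8-aligned)
32..40  refcount  (8B, 8-aligned)
40..48  state  (8B, 8-aligned)
48..52  rss  (4B, 4-aligned)
52..56  -- padding (4B)
56..144  pid  (88B, 8-aligned)
144..146  cpu  (2B, 2-aligned)
146..152  -- tail padding (6B)
sizeof = 152, alignof = 8
array of 13: 13 × 152 = 1976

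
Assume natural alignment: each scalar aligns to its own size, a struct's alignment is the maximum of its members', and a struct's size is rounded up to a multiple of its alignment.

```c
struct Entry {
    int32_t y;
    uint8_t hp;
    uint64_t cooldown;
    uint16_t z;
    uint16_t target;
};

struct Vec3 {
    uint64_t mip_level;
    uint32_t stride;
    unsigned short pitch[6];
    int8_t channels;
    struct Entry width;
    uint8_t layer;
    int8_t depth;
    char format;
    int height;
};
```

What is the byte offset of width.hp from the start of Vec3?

36

Entry: y at 0 (size 4, align 4) → ends 4; hp at 4 (size 1, align 1) → ends 5; pad 3 to align 8 for cooldown; cooldown at 8 (size 8, align 8) → ends 16; z at 16 (size 2, align 2) → ends 18; target at 18 (size 2, align 2) → ends 20; tail pad 4 to reach multiple of 8; total 24 bytes, alignment 8
mip_level at 0 (size 8, align 8) → ends 8
stride at 8 (size 4, align 4) → ends 12
pitch at 12 (size 12, align 2) → ends 24
channels at 24 (size 1, align 1) → ends 25
pad 7 to align 8 for width
width at 32 (size 24, align 8) → ends 56
within Entry: hp at 4
32 + 4 = 36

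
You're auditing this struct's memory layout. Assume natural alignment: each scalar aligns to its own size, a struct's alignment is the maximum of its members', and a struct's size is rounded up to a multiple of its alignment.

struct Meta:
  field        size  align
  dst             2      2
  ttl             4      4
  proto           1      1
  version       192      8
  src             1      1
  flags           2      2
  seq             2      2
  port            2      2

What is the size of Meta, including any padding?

@0: dst [2B, align 2] → 2
+2 pad (align 4)
@4: ttl [4B, align 4] → 8
@8: proto [1B, align 1] → 9
+7 pad (align 8)
@16: version [192B, align 8] → 208
@208: src [1B, align 1] → 209
+1 pad (align 2)
@210: flags [2B, align 2] → 212
@212: seq [2B, align 2] → 214
@214: port [2B, align 2] → 216
size 216, align 8

216 bytes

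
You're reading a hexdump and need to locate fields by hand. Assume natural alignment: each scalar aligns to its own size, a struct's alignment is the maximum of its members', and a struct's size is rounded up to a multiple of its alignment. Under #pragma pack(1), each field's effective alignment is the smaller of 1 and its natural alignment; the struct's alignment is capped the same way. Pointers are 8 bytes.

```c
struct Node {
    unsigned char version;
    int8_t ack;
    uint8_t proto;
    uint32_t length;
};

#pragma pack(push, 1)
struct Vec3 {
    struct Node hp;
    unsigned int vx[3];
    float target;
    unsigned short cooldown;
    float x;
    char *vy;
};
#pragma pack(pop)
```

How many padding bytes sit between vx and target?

0

Node: 0..1  version  (1B, 1-aligned); 1..2  ack  (1B, 1-aligned); 2..3  proto  (1B, 1-aligned); 3..4  -- padding (1B); 4..8  length  (4B, 4-aligned); sizeof = 8, alignof = 4
0..8  hp  (8B, 1-aligned)
8..20  vx  (12B, 1-aligned)
20..24  target  (4B, 1-aligned)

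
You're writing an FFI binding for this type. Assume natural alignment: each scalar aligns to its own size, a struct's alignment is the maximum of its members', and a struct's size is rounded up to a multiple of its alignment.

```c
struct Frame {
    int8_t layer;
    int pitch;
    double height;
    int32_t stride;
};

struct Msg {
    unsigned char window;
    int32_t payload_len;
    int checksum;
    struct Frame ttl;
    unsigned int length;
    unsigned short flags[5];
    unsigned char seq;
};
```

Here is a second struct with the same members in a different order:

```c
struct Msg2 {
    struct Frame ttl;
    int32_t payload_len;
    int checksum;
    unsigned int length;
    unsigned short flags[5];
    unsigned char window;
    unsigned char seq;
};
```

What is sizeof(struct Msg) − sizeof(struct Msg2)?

Frame: 0..1  layer  (1B, 1-aligned); 1..4  -- padding (3B); 4..8  pitch  (4B, 4-aligned); 8..16  height  (8B, 8-aligned); 16..20  stride  (4B, 4-aligned); 20..24  -- tail padding (4B); sizeof = 24, alignof = 8
0..1  window  (1B, 1-aligned)
1..4  -- padding (3B)
4..8  payload_len  (4B, 4-aligned)
8..12  checksum  (4B, 4-aligned)
12..16  -- padding (4B)
16..40  ttl  (24B, 8-aligned)
40..44  length  (4B, 4-aligned)
44..54  flags  (10B, 2-aligned)
54..55  seq  (1B, 1-aligned)
55..56  -- tail padding (1B)
sizeof = 56, alignof = 8
— Msg2 —
0..24  ttl  (24B, 8-aligned)
24..28  payload_len  (4B, 4-aligned)
28..32  checksum  (4B, 4-aligned)
32..36  length  (4B, 4-aligned)
36..46  flags  (10B, 2-aligned)
46..47  window  (1B, 1-aligned)
47..48  seq  (1B, 1-aligned)
sizeof = 48, alignof = 8
56 − 48 = 8

8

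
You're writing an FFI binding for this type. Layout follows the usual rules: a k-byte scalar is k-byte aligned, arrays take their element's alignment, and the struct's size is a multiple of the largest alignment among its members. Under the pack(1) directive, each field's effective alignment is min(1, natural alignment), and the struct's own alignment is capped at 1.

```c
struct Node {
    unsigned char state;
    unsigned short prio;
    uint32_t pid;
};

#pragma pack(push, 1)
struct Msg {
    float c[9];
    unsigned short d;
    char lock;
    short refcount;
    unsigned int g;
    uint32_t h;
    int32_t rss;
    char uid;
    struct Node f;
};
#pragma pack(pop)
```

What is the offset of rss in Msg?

Node: 0..1  state  (1B, 1-aligned); 1..2  -- padding (1B); 2..4  prio  (2B, 2-aligned); 4..8  pid  (4B, 4-aligned); sizeof = 8, alignof = 4
0..36  c  (36B, 1-aligned)
36..38  d  (2B, 1-aligned)
38..39  lock  (1B, 1-aligned)
39..41  refcount  (2B, 1-aligned)
41..45  g  (4B, 1-aligned)
45..49  h  (4B, 1-aligned)
49..53  rss  (4B, 1-aligned)

49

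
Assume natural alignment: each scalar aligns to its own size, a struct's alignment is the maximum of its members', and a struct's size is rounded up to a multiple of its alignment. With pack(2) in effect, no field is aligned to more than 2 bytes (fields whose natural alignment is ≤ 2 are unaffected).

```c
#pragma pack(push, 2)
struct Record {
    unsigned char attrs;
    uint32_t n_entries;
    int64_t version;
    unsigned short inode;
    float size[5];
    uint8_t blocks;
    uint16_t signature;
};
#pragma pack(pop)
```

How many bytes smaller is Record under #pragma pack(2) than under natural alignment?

natural layout:
  attrs at 0 (size 1, align 1) → ends 1
  pad 3 to align 4 for n_entries
  n_entries at 4 (size 4, align 4) → ends 8
  version at 8 (size 8, align 8) → ends 16
  inode at 16 (size 2, align 2) → ends 18
  pad 2 to align 4 for size
  size at 20 (size 20, align 4) → ends 40
  blocks at 40 (size 1, align 1) → ends 41
  pad 1 to align 2 for signature
  signature at 42 (size 2, align 2) → ends 44
  tail pad 4 to reach multiple of 8
  total 48 bytes, alignment 8
packed(2) layout:
  attrs at 0 (size 1, align 1) → ends 1
  pad 1 to align 2 for n_entries
  n_entries at 2 (size 4, align 2) → ends 6
  version at 6 (size 8, align 2) → ends 14
  inode at 14 (size 2, align 2) → ends 16
  size at 16 (size 20, align 2) → ends 36
  blocks at 36 (size 1, align 1) → ends 37
  pad 1 to align 2 for signature
  signature at 38 (size 2, align 2) → ends 40
  total 40 bytes, alignment 2
48 − 40 = 8

8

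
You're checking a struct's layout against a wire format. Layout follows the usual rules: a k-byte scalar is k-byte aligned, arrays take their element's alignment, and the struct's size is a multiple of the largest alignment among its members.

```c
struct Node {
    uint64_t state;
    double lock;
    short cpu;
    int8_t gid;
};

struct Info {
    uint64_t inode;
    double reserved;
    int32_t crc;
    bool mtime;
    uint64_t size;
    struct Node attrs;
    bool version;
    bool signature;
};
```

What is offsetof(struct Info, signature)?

Node: state at 0 (size 8, align 8) → ends 8; lock at 8 (size 8, align 8) → ends 16; cpu at 16 (size 2, align 2) → ends 18; gid at 18 (size 1, align 1) → ends 19; tail pad 5 to reach multiple of 8; total 24 bytes, alignment 8
inode at 0 (size 8, align 8) → ends 8
reserved at 8 (size 8, align 8) → ends 16
crc at 16 (size 4, align 4) → ends 20
mtime at 20 (size 1, align 1) → ends 21
pad 3 to align 8 for size
size at 24 (size 8, align 8) → ends 32
attrs at 32 (size 24, align 8) → ends 56
version at 56 (size 1, align 1) → ends 57
signature at 57 (size 1, align 1) → ends 58

57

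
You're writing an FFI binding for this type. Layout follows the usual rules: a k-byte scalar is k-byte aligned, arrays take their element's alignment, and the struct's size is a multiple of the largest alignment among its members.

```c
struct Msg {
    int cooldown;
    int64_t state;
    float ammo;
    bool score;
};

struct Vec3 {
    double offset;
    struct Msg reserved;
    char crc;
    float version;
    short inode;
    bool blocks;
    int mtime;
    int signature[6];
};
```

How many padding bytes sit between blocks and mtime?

Msg: @0: cooldown [4B, align 4] → 4; +4 pad (align 8); @8: state [8B, align 8] → 16; @16: ammo [4B, align 4] → 20; @20: score [1B, align 1] → 21; +3 tail pad (align 8); size 24, align 8
@0: offset [8B, align 8] → 8
@8: reserved [24B, align 8] → 32
@32: crc [1B, align 1] → 33
+3 pad (align 4)
@36: version [4B, align 4] → 40
@40: inode [2B, align 2] → 42
@42: blocks [1B, align 1] → 43
+1 pad (align 4)
@44: mtime [4B, align 4] → 48

1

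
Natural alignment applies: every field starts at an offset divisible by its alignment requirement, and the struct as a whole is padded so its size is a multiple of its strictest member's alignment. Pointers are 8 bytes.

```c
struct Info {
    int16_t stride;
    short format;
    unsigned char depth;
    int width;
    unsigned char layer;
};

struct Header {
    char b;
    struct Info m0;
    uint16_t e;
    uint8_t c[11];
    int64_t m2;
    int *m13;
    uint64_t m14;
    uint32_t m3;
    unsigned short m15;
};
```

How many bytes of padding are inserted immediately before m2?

7

Info: @0: stride [2B, align 2] → 2; @2: format [2B, align 2] → 4; @4: depth [1B, align 1] → 5; +3 pad (align 4); @8: width [4B, align 4] → 12; @12: layer [1B, align 1] → 13; +3 tail pad (align 4); size 16, align 4
@0: b [1B, align 1] → 1
+3 pad (align 4)
@4: m0 [16B, align 4] → 20
@20: e [2B, align 2] → 22
@22: c [11B, align 1] → 33
+7 pad (align 8)
@40: m2 [8B, align 8] → 48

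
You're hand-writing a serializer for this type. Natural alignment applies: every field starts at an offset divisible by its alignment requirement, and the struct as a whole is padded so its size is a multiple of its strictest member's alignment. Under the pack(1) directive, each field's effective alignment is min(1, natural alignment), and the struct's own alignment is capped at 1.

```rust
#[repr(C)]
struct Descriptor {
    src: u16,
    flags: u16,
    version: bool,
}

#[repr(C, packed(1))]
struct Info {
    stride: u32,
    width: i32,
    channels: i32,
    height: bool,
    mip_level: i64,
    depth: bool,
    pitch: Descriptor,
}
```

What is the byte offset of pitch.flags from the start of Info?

24

Descriptor: src at 0 (size 2, align 2) → ends 2; flags at 2 (size 2, align 2) → ends 4; version at 4 (size 1, align 1) → ends 5; tail pad 1 to reach multiple of 2; total 6 bytes, alignment 2
stride at 0 (size 4, align 1) → ends 4
width at 4 (size 4, align 1) → ends 8
channels at 8 (size 4, align 1) → ends 12
height at 12 (size 1, align 1) → ends 13
mip_level at 13 (size 8, align 1) → ends 21
depth at 21 (size 1, align 1) → ends 22
pitch at 22 (size 6, align 1) → ends 28
within Descriptor: flags at 2
22 + 2 = 24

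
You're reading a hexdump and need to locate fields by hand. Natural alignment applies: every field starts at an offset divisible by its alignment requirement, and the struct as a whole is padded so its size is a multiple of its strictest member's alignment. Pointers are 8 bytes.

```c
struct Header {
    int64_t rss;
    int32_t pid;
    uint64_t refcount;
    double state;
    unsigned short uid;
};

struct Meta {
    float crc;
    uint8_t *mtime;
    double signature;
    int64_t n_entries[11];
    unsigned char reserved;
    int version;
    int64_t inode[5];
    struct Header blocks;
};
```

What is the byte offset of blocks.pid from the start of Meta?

Header: 0..8  rss  (8B, 8-aligned); 8..12  pid  (4B, 4-aligned); 12..16  -- padding (4B); 16..24  refcount  (8B, 8-aligned); 24..32  state  (8B, 8-aligned); 32..34  uid  (2B, 2-aligned); 34..40  -- tail padding (6B); sizeof = 40, alignof = 8
0..4  crc  (4B, 4-aligned)
4..8  -- padding (4B)
8..16  mtime  (8B, 8-aligned)
16..24  signature  (8B, 8-aligned)
24..112  n_entries  (88B, 8-aligned)
112..113  reserved  (1B, 1-aligned)
113..116  -- padding (3B)
116..120  version  (4B, 4-aligned)
120..160  inode  (40B, 8-aligned)
160..200  blocks  (40B, 8-aligned)
within Header: pid at 8
160 + 8 = 168

168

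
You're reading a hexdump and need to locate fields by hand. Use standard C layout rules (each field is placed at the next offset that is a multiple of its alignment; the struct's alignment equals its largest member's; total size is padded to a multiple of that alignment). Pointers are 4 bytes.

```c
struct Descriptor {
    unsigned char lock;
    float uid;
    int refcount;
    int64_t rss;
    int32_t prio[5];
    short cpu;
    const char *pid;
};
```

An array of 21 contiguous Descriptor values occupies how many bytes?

@0: lock [1B, align 1] → 1
+3 pad (align 4)
@4: uid [4B, align 4] → 8
@8: refcount [4B, align 4] → 12
+4 pad (align 8)
@16: rss [8B, align 8] → 24
@24: prio [20B, align 4] → 44
@44: cpu [2B, align 2] → 46
+2 pad (align 4)
@48: pid [4B, align 4] → 52
+4 tail pad (align 8)
size 56, align 8
array of 21: 21 × 56 = 1176

1176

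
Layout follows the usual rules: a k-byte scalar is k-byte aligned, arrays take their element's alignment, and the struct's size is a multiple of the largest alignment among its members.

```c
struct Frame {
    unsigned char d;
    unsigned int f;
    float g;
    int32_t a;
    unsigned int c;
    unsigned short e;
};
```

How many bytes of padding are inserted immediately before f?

0..1  d  (1B, 1-aligned)
1..4  -- padding (3B)
4..8  f  (4B, 4-aligned)

3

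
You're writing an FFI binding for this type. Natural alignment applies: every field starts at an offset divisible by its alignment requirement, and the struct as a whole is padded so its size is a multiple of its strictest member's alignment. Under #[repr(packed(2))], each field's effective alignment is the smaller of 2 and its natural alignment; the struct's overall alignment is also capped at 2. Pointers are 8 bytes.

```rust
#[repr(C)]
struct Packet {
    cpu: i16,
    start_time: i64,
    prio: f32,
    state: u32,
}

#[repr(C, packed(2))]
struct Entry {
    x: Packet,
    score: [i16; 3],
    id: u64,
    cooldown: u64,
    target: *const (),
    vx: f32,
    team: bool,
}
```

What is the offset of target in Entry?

46

Packet: cpu at 0 (size 2, align 2) → ends 2; pad 6 to align 8 for start_time; start_time at 8 (size 8, align 8) → ends 16; prio at 16 (size 4, align 4) → ends 20; state at 20 (size 4, align 4) → ends 24; total 24 bytes, alignment 8
x at 0 (size 24, align 2) → ends 24
score at 24 (size 6, align 2) → ends 30
id at 30 (size 8, align 2) → ends 38
cooldown at 38 (size 8, align 2) → ends 46
target at 46 (size 8, align 2) → ends 54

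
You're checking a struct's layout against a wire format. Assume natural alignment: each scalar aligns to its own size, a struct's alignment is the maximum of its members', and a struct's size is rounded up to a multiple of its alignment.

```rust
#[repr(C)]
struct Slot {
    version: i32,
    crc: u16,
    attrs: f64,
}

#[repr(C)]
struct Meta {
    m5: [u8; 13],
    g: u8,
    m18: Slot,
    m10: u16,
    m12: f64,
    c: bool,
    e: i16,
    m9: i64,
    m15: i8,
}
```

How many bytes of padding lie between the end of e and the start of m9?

4

Slot: @0: version [4B, align 4] → 4; @4: crc [2B, align 2] → 6; +2 pad (align 8); @8: attrs [8B, align 8] → 16; size 16, align 8
@0: m5 [13B, align 1] → 13
@13: g [1B, align 1] → 14
+2 pad (align 8)
@16: m18 [16B, align 8] → 32
@32: m10 [2B, align 2] → 34
+6 pad (align 8)
@40: m12 [8B, align 8] → 48
@48: c [1B, align 1] → 49
+1 pad (align 2)
@50: e [2B, align 2] → 52
+4 pad (align 8)
@56: m9 [8B, align 8] → 64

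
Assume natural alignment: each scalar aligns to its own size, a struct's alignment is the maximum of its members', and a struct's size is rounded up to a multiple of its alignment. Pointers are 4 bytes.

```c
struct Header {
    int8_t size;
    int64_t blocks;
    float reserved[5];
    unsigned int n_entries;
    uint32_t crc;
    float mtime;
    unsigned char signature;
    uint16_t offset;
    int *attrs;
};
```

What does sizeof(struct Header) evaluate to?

@0: size [1B, align 1] → 1
+7 pad (align 8)
@8: blocks [8B, align 8] → 16
@16: reserved [20B, align 4] → 36
@36: n_entries [4B, align 4] → 40
@40: crc [4B, align 4] → 44
@44: mtime [4B, align 4] → 48
@48: signature [1B, align 1] → 49
+1 pad (align 2)
@50: offset [2B, align 2] → 52
@52: attrs [4B, align 4] → 56
size 56, align 8

56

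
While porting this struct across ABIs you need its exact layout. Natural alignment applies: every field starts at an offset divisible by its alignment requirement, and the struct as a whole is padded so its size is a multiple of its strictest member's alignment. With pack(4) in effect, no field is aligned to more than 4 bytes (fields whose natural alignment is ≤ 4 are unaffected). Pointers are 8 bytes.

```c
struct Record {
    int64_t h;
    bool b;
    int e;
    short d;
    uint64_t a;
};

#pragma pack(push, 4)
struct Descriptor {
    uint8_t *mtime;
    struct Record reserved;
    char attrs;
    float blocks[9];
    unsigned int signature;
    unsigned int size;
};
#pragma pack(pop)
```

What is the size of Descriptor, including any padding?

88 bytes

Record: 0..8  h  (8B, 8-aligned); 8..9  b  (1B, 1-aligned); 9..12  -- padding (3B); 12..16  e  (4B, 4-aligned); 16..18  d  (2B, 2-aligned); 18..24  -- padding (6B); 24..32  a  (8B, 8-aligned); sizeof = 32, alignof = 8
0..8  mtime  (8B, 4-aligned)
8..40  reserved  (32B, 4-aligned)
40..41  attrs  (1B, 1-aligned)
41..44  -- padding (3B)
44..80  blocks  (36B, 4-aligned)
80..84  signature  (4B, 4-aligned)
84..88  size  (4B, 4-aligned)
sizeof = 88, alignof = 4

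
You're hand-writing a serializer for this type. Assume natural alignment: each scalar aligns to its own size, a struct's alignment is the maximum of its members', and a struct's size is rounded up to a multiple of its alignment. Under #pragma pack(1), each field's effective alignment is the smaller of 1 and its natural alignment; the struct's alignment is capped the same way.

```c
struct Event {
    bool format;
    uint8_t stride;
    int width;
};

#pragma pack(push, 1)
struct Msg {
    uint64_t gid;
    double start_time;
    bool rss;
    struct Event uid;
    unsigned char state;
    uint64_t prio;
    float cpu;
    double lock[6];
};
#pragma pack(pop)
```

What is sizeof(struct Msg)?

Event: @0: format [1B, align 1] → 1; @1: stride [1B, align 1] → 2; +2 pad (align 4); @4: width [4B, align 4] → 8; size 8, align 4
@0: gid [8B, align 1] → 8
@8: start_time [8B, align 1] → 16
@16: rss [1B, align 1] → 17
@17: uid [8B, align 1] → 25
@25: state [1B, align 1] → 26
@26: prio [8B, align 1] → 34
@34: cpu [4B, align 1] → 38
@38: lock [48B, align 1] → 86
size 86, align 1

86 bytes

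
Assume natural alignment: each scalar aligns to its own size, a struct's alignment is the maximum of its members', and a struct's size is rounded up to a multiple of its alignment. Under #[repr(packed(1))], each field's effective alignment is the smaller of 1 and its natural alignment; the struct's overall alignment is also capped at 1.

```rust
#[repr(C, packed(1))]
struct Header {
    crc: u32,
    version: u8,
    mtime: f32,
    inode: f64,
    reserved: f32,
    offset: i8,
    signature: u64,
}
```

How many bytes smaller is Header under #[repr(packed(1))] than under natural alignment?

natural layout:
  crc at 0 (size 4, align 4) → ends 4
  version at 4 (size 1, align 1) → ends 5
  pad 3 to align 4 for mtime
  mtime at 8 (size 4, align 4) → ends 12
  pad 4 to align 8 for inode
  inode at 16 (size 8, align 8) → ends 24
  reserved at 24 (size 4, align 4) → ends 28
  offset at 28 (size 1, align 1) → ends 29
  pad 3 to align 8 for signature
  signature at 32 (size 8, align 8) → ends 40
  total 40 bytes, alignment 8
packed(1) layout:
  crc at 0 (size 4, align 1) → ends 4
  version at 4 (size 1, align 1) → ends 5
  mtime at 5 (size 4, align 1) → ends 9
  inode at 9 (size 8, align 1) → ends 17
  reserved at 17 (size 4, align 1) → ends 21
  offset at 21 (size 1, align 1) → ends 22
  signature at 22 (size 8, align 1) → ends 30
  total 30 bytes, alignment 1
40 − 30 = 10

10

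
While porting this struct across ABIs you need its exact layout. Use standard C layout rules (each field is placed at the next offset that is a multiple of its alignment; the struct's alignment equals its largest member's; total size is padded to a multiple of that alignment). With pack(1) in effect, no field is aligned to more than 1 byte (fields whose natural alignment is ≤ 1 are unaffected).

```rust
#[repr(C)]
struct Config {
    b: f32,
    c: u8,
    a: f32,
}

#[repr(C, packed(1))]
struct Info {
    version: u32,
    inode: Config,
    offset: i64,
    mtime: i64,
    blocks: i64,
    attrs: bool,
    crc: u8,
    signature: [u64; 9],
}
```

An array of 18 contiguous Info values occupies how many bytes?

2052

Config: 0..4  b  (4B, 4-aligned); 4..5  c  (1B, 1-aligned); 5..8  -- padding (3B); 8..12  a  (4B, 4-aligned); sizeof = 12, alignof = 4
0..4  version  (4B, 1-aligned)
4..16  inode  (12B, 1-aligned)
16..24  offset  (8B, 1-aligned)
24..32  mtime  (8B, 1-aligned)
32..40  blocks  (8B, 1-aligned)
40..41  attrs  (1B, 1-aligned)
41..42  crc  (1B, 1-aligned)
42..114  signature  (72B, 1-aligned)
sizeof = 114, alignof = 1
array of 18: 18 × 114 = 2052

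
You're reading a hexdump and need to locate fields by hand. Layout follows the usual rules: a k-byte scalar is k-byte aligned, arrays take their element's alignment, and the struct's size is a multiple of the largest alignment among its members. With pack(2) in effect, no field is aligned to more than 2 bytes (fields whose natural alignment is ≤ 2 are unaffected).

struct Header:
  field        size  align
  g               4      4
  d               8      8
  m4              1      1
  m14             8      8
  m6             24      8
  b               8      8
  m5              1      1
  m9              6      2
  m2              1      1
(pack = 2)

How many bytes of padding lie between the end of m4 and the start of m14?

1

0..4  g  (4B, 2-aligned)
4..12  d  (8B, 2-aligned)
12..13  m4  (1B, 1-aligned)
13..14  -- padding (1B)
14..22  m14  (8B, 2-aligned)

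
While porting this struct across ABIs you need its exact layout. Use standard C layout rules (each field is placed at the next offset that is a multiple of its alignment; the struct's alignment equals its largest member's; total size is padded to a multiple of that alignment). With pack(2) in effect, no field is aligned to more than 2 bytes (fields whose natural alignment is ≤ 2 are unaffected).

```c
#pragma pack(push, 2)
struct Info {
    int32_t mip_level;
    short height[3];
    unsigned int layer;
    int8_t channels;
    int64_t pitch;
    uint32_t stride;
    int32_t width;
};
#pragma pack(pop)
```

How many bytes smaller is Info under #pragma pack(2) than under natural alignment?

8

natural layout:
  mip_level at 0 (size 4, align 4) → ends 4
  height at 4 (size 6, align 2) → ends 10
  pad 2 to align 4 for layer
  layer at 12 (size 4, align 4) → ends 16
  channels at 16 (size 1, align 1) → ends 17
  pad 7 to align 8 for pitch
  pitch at 24 (size 8, align 8) → ends 32
  stride at 32 (size 4, align 4) → ends 36
  width at 36 (size 4, align 4) → ends 40
  total 40 bytes, alignment 8
packed(2) layout:
  mip_level at 0 (size 4, align 2) → ends 4
  height at 4 (size 6, align 2) → ends 10
  layer at 10 (size 4, align 2) → ends 14
  channels at 14 (size 1, align 1) → ends 15
  pad 1 to align 2 for pitch
  pitch at 16 (size 8, align 2) → ends 24
  stride at 24 (size 4, align 2) → ends 28
  width at 28 (size 4, align 2) → ends 32
  total 32 bytes, alignment 2
40 − 32 = 8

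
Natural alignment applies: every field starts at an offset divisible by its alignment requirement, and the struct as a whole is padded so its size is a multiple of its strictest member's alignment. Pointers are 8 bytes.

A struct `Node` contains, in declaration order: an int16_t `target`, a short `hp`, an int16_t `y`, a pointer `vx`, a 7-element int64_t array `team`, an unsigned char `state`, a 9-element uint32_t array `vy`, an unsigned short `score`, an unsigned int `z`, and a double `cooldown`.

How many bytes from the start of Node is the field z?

0..2  target  (2B, 2-aligned)
2..4  hp  (2B, 2-aligned)
4..6  y  (2B, 2-aligned)
6..8  -- padding (2B)
8..16  vx  (8B, 8-aligned)
16..72  team  (56B, 8-aligned)
72..73  state  (1B, 1-aligned)
73..76  -- padding (3B)
76..112  vy  (36B, 4-aligned)
112..114  score  (2B, 2-aligned)
114..116  -- padding (2B)
116..120  z  (4B, 4-aligned)

116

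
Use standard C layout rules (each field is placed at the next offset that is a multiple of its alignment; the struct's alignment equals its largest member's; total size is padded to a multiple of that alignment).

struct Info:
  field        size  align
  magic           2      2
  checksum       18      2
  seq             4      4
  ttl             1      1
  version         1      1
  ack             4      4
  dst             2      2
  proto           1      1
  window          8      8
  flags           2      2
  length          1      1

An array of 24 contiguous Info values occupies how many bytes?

magic at 0 (size 2, align 2) → ends 2
checksum at 2 (size 18, align 2) → ends 20
seq at 20 (size 4, align 4) → ends 24
ttl at 24 (size 1, align 1) → ends 25
version at 25 (size 1, align 1) → ends 26
pad 2 to align 4 for ack
ack at 28 (size 4, align 4) → ends 32
dst at 32 (size 2, align 2) → ends 34
proto at 34 (size 1, align 1) → ends 35
pad 5 to align 8 for window
window at 40 (size 8, align 8) → ends 48
flags at 48 (size 2, align 2) → ends 50
length at 50 (size 1, align 1) → ends 51
tail pad 5 to reach multiple of 8
total 56 bytes, alignment 8
array of 24: 24 × 56 = 1344

1344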